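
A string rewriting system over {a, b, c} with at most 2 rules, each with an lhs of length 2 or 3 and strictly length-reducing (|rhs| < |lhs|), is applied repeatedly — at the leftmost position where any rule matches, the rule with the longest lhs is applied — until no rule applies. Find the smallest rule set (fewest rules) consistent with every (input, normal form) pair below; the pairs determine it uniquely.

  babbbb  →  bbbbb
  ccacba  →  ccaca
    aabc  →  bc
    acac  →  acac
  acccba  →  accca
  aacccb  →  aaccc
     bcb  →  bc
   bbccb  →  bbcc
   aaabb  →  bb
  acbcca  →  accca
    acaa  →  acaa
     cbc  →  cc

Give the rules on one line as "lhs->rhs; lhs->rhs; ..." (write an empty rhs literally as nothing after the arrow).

  | babbbb => bbbbb
  | ccacba => ccaca
  | aabc => abc => bc
  | acac

ab->b; cb->c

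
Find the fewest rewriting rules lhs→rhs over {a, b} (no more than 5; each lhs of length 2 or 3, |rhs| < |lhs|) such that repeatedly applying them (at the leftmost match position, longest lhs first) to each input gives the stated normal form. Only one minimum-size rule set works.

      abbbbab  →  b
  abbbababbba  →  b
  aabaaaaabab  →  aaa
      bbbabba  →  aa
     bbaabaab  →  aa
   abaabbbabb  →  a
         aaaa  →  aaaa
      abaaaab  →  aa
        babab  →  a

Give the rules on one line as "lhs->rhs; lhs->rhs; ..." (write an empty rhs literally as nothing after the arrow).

  | abbbbab => abbbab => abbab => abab => b
  | abbbababbba => abbababbba => abababbba => babbba => babba => baba => b
  | aabaaaaabab => aaaaabab => aaaab => aaa
  | bbbabba => ababba => bba => aa

ab->; aba->; abb->ab; bb->a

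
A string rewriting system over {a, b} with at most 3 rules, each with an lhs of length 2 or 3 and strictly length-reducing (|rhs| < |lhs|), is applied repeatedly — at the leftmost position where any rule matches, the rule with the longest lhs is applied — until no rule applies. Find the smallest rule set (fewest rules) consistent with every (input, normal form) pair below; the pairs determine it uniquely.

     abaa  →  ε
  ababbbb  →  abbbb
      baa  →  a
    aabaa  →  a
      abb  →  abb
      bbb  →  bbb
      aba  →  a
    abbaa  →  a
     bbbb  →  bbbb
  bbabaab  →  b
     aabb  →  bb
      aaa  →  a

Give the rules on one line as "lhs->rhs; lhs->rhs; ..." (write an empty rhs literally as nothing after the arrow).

  | abaa => aa => ε
  | ababbbb => abbbb
  | baa => a
  | aabaa => baa => a

aa->; ba->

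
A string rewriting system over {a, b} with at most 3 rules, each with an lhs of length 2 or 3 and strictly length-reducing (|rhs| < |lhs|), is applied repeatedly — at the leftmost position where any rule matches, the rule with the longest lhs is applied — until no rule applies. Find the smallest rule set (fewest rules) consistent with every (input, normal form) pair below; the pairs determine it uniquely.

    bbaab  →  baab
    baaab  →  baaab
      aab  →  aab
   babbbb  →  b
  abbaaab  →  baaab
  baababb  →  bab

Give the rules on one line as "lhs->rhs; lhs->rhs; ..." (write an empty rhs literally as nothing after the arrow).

  | bbaab => baab
  | baaab
  | aab
  | babbbb => bbbb => bbb => bb => b

abb->b; bb->b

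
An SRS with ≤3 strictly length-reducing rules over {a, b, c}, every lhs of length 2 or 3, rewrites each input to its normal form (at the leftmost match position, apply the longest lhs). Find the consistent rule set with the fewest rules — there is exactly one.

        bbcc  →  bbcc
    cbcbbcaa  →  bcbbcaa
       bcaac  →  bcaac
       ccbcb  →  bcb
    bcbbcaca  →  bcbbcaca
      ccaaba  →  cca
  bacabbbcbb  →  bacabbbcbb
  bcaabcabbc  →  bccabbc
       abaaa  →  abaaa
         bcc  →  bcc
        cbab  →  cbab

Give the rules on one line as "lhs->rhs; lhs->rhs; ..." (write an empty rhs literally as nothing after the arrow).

aab->; cbc->bc

  | bbcc
  | cbcbbcaa => bcbbcaa
  | bcaac
  | ccbcb => cbcb => bcb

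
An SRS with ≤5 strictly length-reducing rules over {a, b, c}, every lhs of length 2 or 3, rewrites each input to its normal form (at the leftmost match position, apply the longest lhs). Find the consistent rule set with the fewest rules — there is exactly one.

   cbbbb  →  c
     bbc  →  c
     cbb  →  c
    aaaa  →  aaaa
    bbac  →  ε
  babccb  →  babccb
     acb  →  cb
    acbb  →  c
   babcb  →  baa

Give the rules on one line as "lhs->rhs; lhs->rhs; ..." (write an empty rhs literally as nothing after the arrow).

ac->; acb->cb; bb->; bcb->a

  | cbbbb => cbb => c
  | bbc => c
  | cbb => c
  | aaaa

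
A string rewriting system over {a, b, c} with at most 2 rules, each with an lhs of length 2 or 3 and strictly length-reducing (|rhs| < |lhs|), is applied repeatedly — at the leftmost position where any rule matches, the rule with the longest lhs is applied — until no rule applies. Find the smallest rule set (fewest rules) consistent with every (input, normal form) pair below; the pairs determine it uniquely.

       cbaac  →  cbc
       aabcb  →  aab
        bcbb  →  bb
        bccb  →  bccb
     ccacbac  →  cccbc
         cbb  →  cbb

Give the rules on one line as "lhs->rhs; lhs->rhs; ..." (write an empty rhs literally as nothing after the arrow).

ac->c; bcb->b

  | cbaac => cbac => cbc
  | aabcb => aab
  | bcbb => bb
  | bccb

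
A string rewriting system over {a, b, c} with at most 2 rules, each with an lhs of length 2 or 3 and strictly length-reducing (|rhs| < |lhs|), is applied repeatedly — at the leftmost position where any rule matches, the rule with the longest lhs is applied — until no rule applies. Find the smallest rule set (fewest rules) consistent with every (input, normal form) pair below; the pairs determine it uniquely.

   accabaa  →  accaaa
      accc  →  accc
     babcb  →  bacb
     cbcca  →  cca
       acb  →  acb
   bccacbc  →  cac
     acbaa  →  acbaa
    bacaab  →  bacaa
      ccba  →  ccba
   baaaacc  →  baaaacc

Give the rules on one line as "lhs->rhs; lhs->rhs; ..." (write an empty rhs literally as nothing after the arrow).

ab->a; bc->

  | accabaa => accaaa
  | accc
  | babcb => bacb
  | cbcca => cca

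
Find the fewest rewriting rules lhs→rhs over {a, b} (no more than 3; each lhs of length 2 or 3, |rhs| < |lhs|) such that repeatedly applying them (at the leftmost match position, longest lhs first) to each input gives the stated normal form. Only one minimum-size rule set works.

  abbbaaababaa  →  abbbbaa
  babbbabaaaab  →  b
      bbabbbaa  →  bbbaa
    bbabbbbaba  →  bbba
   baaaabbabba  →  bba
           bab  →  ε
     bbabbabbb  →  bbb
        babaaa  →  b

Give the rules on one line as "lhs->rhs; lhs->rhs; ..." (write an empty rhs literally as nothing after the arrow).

aaa->b; bab->

  | abbbaaababaa => abbbbbabaa => abbbbaa
  | babbbabaaaab => bbabaaaab => baaaab => bbab => b
  | bbabbbaa => bbbaa
  | bbabbbbaba => bbbbaba => bbba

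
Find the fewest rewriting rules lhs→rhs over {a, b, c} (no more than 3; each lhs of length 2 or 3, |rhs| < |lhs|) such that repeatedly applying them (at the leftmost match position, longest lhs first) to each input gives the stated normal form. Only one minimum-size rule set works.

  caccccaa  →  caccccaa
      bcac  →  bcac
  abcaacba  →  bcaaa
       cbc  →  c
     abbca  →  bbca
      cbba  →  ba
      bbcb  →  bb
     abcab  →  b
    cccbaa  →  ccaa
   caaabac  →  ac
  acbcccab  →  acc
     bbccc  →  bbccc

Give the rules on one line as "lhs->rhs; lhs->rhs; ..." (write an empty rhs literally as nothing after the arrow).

  | caccccaa
  | bcac
  | abcaacba => bcaacba => bcaaa
  | cbc => c

ab->b; cb->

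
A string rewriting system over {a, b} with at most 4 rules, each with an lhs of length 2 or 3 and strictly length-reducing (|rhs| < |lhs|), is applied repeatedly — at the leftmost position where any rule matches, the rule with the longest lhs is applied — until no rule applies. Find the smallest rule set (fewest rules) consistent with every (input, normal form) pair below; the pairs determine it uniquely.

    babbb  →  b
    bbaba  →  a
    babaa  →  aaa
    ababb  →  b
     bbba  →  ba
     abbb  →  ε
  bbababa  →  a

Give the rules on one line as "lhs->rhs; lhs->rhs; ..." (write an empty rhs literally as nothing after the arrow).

  | babbb => abb => b
  | bbaba => aba => a
  | babaa => aaa
  | ababb => abb => b

ab->; bab->a; bb->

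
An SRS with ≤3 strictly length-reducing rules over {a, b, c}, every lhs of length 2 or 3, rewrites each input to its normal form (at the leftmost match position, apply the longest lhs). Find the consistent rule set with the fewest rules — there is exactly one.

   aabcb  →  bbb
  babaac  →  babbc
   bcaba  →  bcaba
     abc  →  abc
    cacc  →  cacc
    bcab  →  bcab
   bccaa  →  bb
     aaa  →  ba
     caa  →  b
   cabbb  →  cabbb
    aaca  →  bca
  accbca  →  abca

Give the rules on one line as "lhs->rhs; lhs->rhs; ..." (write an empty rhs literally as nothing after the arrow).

aa->b; cb->b

  | aabcb => bbcb => bbb
  | babaac => babbc
  | bcaba
  | abc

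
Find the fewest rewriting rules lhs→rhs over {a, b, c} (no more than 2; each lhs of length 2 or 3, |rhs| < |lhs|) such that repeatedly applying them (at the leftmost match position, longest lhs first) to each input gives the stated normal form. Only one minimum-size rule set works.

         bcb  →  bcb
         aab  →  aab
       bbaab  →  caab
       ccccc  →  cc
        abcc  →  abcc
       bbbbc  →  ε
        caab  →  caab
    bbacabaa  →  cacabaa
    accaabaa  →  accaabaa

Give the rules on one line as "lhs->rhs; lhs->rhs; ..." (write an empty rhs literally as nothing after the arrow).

  | bcb
  | aab
  | bbaab => caab
  | ccccc => cc

bb->c; ccc->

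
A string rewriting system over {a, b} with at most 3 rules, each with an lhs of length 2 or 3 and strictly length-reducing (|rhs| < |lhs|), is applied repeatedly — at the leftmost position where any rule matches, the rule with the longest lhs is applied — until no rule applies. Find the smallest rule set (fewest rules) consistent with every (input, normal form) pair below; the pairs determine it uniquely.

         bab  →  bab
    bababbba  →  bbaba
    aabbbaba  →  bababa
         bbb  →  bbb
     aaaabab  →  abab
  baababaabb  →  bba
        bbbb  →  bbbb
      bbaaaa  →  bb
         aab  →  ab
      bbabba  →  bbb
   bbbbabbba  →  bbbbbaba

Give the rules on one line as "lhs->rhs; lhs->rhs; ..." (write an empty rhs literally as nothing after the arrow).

  | bab
  | bababbba => babbaba => bbaaba => bbaba
  | aabbbaba => abbbaba => bababa
  | bbb

aa->; aab->ab; abb->ba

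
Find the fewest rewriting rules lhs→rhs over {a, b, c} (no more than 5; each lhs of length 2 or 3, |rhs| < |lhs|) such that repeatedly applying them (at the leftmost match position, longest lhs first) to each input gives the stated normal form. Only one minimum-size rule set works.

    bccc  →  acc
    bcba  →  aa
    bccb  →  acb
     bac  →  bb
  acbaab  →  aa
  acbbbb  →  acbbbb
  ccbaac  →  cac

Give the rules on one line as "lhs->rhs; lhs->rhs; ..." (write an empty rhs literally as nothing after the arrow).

ab->a; bac->bb; bc->a; cba->

  | bccc => acc
  | bcba => aba => aa
  | bccb => acb
  | bac => bb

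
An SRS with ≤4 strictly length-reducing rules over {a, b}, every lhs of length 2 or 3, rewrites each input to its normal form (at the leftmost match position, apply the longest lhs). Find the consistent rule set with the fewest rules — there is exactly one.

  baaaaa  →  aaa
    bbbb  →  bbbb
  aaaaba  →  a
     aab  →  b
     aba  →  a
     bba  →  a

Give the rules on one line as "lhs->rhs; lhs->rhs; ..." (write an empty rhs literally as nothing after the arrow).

  | baaaaa => aaa
  | bbbb
  | aaaaba => aaaba => aaba => aba => ba => a
  | aab => ab => b

ab->b; ba->a; baa->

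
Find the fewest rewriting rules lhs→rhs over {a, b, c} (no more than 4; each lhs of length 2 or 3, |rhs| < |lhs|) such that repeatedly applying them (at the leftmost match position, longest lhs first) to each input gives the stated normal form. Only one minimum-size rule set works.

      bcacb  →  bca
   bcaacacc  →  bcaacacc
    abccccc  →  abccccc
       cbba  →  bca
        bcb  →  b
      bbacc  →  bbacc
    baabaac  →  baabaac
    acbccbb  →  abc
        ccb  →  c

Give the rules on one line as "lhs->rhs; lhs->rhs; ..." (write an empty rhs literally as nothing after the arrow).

cb->; cbb->bc; cbc->

  | bcacb => bca
  | bcaacacc
  | abccccc
  | cbba => bca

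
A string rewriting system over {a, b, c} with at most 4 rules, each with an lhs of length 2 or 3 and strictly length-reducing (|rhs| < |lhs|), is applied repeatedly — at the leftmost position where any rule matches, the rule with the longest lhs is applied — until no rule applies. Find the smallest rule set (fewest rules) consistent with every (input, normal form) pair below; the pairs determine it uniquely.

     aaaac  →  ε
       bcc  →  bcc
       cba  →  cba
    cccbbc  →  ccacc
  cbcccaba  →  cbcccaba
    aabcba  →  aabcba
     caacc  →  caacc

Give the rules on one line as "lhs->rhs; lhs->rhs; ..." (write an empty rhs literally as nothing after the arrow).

aaa->b; bac->; cbb->ac

  | aaaac => bac => ε
  | bcc
  | cba
  | cccbbc => ccacc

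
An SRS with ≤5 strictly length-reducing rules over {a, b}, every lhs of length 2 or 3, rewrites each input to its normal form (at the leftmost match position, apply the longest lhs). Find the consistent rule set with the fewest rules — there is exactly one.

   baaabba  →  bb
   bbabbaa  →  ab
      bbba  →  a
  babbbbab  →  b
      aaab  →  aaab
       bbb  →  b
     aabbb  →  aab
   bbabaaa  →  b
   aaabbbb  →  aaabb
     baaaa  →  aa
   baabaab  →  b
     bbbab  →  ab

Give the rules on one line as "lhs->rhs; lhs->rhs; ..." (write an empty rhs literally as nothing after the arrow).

aba->bb; ba->a; baa->; bbb->b

  | baaabba => abba => aba => bb
  | bbabbaa => babbaa => abbaa => ab
  | bbba => ba => a
  | babbbbab => abbbbab => abbab => abab => bbb => b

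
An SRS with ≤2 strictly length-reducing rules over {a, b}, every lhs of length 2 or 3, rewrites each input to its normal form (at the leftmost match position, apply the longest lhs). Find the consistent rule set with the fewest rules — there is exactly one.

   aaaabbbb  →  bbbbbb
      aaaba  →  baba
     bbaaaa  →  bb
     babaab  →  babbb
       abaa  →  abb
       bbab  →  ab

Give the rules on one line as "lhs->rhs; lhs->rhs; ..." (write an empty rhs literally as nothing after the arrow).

aa->b; bba->a

  | aaaabbbb => baabbbb => bbbbbb
  | aaaba => baba
  | bbaaaa => aaaa => baa => bb
  | babaab => babbb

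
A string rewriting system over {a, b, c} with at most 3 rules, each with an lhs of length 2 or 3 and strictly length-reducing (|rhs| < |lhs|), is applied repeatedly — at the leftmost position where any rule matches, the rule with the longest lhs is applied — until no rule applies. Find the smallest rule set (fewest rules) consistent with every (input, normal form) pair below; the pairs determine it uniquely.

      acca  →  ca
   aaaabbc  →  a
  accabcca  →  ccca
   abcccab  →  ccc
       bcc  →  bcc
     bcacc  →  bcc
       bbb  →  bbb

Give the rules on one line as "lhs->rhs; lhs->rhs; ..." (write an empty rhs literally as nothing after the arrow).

ab->; ac->

  | acca => ca
  | aaaabbc => aaabc => aac => a
  | accabcca => cabcca => ccca
  | abcccab => cccab => ccc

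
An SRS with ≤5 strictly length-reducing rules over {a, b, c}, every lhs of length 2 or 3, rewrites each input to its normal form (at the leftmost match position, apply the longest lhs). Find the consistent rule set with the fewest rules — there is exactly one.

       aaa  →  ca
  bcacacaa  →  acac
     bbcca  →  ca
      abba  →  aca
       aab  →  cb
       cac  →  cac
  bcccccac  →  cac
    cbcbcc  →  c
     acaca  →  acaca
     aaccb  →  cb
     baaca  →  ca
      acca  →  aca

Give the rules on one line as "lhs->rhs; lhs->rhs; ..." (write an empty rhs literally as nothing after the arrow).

aa->c; bb->c; bc->; cc->c

  | aaa => ca
  | bcacacaa => acacaa => acacc => acac
  | bbcca => ccca => cca => ca
  | abba => aca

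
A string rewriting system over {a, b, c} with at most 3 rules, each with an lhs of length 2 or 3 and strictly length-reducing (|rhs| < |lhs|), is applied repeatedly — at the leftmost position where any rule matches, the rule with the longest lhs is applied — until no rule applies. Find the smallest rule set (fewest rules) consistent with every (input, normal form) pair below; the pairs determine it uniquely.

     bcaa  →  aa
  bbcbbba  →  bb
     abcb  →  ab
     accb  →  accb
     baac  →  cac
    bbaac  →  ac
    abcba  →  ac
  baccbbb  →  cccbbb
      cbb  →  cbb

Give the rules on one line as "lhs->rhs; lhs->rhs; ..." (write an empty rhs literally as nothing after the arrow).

ba->c; bc->

  | bcaa => aa
  | bbcbbba => bbbba => bbbc => bb
  | abcb => ab
  | accb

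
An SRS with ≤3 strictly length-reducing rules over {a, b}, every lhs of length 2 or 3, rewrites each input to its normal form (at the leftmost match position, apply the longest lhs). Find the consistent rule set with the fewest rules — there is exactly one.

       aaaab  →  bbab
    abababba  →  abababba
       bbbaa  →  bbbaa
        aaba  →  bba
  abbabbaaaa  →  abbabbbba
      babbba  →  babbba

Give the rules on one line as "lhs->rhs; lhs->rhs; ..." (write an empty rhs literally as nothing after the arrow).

aaa->bb; aab->bb

  | aaaab => bbab
  | abababba
  | bbbaa
  | aaba => bba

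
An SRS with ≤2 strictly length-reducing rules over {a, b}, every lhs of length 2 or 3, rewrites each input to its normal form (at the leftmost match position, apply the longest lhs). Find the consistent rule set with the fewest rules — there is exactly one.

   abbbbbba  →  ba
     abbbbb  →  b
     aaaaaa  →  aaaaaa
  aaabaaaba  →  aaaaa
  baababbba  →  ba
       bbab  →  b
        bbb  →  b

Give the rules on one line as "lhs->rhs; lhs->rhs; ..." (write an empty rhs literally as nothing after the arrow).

  | abbbbbba => bbbbba => bbbba => bbba => bba => ba
  | abbbbb => bbbb => bbb => bb => b
  | aaaaaa
  | aaabaaaba => aaaaaba => aaaaa

ab->; bb->b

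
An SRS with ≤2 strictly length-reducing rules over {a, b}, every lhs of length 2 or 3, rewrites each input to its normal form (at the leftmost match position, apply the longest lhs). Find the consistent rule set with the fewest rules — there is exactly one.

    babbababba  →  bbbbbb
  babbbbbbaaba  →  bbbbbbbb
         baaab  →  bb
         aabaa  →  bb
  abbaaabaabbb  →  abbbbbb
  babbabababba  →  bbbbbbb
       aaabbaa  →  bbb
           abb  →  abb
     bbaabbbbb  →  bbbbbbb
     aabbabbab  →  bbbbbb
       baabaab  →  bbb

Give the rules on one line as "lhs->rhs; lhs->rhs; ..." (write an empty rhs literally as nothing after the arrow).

aa->b; ba->b

  | babbababba => bbbababba => bbbbabba => bbbbbba => bbbbbb
  | babbbbbbaaba => bbbbbbbaaba => bbbbbbbaba => bbbbbbbba => bbbbbbbb
  | baaab => baab => bab => bb
  | aabaa => bbaa => bba => bb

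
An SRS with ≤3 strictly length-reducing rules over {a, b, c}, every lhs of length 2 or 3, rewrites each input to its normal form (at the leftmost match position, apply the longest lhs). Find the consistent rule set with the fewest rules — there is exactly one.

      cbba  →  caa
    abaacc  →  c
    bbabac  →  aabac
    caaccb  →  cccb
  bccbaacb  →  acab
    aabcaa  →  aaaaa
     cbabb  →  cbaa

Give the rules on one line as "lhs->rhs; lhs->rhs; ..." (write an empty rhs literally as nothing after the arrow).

  | cbba => caa
  | abaacc => abcc => aac => c
  | bbabac => aabac
  | caaccb => cccb

aac->c; bb->a; bc->a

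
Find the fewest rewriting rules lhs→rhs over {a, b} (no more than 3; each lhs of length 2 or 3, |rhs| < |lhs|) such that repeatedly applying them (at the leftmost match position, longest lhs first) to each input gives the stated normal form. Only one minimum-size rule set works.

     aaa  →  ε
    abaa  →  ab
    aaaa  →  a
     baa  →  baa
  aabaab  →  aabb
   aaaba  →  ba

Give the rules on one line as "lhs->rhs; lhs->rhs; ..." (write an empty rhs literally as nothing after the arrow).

  | aaa => ε
  | abaa => aba => ab
  | aaaa => a
  | baa

aaa->; aba->ab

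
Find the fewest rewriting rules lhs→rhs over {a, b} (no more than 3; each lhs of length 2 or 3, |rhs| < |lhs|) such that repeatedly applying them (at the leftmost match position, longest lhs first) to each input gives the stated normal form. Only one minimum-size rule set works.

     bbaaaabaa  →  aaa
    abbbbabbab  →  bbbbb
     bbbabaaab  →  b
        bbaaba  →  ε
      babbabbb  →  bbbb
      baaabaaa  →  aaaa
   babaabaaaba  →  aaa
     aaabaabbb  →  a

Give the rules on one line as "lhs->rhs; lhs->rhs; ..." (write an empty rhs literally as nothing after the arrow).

  | bbaaaabaa => baaabaa => aabaa => aaa
  | abbbbabbab => bbbbabbab => bbbbbab => bbbbb
  | bbbabaaab => bbbaaab => bbaab => bab => b
  | bbaaba => baba => ba => ε

aab->a; abb->bb; ba->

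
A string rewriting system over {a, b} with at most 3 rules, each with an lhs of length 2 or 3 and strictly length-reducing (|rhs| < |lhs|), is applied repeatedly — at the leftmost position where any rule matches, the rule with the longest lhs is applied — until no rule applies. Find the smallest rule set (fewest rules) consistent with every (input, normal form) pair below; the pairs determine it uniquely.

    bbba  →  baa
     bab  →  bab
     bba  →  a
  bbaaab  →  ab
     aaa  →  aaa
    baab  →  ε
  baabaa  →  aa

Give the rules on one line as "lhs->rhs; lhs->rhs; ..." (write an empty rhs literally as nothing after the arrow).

aab->b; bb->; bbb->ba

  | bbba => baa
  | bab
  | bba => a
  | bbaaab => aaab => ab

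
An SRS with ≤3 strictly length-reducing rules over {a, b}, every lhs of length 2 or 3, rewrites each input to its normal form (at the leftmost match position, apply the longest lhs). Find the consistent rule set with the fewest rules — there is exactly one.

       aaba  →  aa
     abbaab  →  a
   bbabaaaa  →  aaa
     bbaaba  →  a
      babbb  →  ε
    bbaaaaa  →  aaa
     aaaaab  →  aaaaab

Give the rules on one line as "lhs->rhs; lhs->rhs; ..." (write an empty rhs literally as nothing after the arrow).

  | aaba => aa
  | abbaab => abab => aba => a
  | bbabaaaa => bbaaaaa => baaaa => aaa
  | bbaaba => baba => baa => a

ba->; bab->ba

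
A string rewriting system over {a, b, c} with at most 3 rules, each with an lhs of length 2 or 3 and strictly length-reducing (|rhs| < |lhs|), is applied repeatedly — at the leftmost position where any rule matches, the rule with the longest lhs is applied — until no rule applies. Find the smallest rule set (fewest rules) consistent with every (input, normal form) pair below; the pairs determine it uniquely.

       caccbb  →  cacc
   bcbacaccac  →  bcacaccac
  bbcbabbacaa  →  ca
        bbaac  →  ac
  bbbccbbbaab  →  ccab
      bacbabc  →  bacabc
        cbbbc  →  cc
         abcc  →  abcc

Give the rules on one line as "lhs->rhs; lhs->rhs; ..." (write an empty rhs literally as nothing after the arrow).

bb->c; caa->a; cb->c

  | caccbb => caccb => cacc
  | bcbacaccac => bcacaccac
  | bbcbabbacaa => ccbabbacaa => ccabbacaa => ccacacaa => ccacaa => ccaa => ca
  | bbaac => caac => ac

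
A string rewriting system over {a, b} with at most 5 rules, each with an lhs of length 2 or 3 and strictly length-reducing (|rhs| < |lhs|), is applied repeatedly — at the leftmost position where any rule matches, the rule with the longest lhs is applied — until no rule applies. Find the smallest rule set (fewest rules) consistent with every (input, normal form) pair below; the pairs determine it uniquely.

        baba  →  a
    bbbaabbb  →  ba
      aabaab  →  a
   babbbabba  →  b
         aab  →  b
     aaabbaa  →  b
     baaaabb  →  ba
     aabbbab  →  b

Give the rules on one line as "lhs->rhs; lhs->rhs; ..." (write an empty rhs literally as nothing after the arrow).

aa->b; aab->b; ab->a; bb->a

  | baba => baa => bb => a
  | bbbaabbb => abaabbb => aaabbb => babbb => babb => bab => ba
  | aabaab => baab => bb => a
  | babbbabba => babbabba => bababba => baabba => bbba => aba => aa => b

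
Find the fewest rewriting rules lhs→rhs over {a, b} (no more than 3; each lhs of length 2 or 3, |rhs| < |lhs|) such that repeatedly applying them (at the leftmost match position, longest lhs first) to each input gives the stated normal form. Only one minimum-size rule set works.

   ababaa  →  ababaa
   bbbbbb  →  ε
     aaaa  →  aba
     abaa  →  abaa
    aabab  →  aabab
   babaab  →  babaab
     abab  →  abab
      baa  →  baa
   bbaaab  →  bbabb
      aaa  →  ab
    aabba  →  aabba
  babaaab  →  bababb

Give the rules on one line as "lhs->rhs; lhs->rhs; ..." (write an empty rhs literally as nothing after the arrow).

aaa->ab; bbb->

  | ababaa
  | bbbbbb => bbb => ε
  | aaaa => aba
  | abaa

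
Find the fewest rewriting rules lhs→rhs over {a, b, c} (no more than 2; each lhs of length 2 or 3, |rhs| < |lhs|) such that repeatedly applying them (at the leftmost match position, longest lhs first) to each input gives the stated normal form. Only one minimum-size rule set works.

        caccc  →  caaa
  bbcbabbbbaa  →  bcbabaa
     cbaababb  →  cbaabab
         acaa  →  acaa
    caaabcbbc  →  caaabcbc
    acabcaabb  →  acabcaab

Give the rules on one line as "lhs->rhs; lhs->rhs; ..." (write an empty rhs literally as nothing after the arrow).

  | caccc => caaa
  | bbcbabbbbaa => bcbabbbbaa => bcbabbbaa => bcbabbaa => bcbabaa
  | cbaababb => cbaabab
  | acaa

bb->b; ccc->aa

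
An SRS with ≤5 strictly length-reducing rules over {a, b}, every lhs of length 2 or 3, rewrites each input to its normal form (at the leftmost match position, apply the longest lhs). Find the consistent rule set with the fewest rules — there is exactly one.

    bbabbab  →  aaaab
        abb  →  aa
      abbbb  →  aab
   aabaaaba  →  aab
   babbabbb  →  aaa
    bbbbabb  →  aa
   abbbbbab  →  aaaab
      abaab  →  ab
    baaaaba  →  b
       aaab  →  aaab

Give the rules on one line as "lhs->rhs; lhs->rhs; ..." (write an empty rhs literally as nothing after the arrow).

  | bbabbab => aabbab => aaaab
  | abb => aa
  | abbbb => aab
  | aabaaaba => aabaaba => aababa => aaba => aab

ba->b; bab->b; bb->a; bbb->a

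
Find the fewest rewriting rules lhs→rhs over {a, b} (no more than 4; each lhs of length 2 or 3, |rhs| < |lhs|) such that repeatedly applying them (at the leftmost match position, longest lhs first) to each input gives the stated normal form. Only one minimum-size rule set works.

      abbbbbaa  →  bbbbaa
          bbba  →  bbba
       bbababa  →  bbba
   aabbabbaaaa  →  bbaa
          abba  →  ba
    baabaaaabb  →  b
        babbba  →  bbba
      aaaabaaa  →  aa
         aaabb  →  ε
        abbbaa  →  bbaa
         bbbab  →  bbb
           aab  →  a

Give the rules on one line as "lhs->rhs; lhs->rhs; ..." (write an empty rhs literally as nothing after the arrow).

  | abbbbbaa => bbbbaa
  | bbba
  | bbababa => bbba
  | aabbabbaaaa => ababbaaaa => bbaaaa => bbaaa => bbaa

aaa->aa; ab->; aba->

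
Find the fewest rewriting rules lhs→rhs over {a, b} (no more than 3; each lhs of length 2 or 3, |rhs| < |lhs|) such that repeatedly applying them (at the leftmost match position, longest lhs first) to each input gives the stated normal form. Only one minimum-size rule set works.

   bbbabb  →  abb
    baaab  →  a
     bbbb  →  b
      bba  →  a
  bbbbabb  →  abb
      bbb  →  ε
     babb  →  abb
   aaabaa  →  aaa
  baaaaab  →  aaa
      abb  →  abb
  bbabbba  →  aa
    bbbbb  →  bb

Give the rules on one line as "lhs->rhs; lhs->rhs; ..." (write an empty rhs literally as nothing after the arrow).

aab->; ba->a; bbb->

  | bbbabb => abb
  | baaab => aaab => a
  | bbbb => b
  | bba => ba => a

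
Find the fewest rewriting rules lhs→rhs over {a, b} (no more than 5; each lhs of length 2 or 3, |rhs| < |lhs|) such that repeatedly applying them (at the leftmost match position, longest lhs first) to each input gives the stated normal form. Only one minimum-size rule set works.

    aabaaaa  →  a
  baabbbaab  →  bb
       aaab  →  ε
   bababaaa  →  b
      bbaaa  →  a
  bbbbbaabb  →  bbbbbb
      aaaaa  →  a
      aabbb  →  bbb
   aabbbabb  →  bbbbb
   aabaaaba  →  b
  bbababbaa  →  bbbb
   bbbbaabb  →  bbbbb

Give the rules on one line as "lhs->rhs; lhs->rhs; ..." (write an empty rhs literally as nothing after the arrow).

aa->; ab->; ba->b; baa->a

  | aabaaaa => baaaa => aaa => a
  | baabbbaab => abbbaab => bbaab => bab => bb
  | aaab => ab => ε
  | bababaaa => bbabaaa => bbbaaa => bbaa => ba => b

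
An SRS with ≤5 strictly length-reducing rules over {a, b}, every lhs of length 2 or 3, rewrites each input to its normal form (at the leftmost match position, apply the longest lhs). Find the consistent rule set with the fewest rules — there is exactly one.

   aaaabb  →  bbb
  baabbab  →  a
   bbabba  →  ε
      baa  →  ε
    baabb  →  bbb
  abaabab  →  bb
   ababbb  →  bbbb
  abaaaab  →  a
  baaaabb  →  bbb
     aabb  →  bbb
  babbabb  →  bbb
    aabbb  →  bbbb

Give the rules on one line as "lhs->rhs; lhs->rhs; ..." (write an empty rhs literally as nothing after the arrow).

  | aaaabb => aabb => bbb
  | baabbab => aabbab => bbbab => bbab => bab => ab => a
  | bbabba => babba => abba => aba => aa => ε
  | baa => aa => ε

aa->; aab->bb; ab->a; ba->a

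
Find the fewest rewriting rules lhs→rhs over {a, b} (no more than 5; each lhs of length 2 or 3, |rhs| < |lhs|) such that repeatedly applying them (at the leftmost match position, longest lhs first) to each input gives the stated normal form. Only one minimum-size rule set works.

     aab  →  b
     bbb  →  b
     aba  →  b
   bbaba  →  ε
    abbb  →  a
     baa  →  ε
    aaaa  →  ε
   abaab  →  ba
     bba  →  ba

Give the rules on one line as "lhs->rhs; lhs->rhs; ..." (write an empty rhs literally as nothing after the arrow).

  | aab => bb => b
  | bbb => bb => b
  | aba => aa => b
  | bbaba => baba => baa => ε

aa->b; ab->a; baa->; bb->b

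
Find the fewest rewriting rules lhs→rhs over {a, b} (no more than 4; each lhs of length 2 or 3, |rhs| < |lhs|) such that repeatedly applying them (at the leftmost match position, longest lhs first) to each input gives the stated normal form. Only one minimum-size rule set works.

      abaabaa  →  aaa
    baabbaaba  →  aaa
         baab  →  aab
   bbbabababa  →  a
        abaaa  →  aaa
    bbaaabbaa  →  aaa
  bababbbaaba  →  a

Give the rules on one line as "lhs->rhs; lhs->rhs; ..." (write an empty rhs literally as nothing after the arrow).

aba->a; ba->a; bba->

  | abaabaa => aabaa => aaa
  | baabbaaba => aabbaaba => aaaba => aaa
  | baab => aab
  | bbbabababa => bbababa => baba => aba => a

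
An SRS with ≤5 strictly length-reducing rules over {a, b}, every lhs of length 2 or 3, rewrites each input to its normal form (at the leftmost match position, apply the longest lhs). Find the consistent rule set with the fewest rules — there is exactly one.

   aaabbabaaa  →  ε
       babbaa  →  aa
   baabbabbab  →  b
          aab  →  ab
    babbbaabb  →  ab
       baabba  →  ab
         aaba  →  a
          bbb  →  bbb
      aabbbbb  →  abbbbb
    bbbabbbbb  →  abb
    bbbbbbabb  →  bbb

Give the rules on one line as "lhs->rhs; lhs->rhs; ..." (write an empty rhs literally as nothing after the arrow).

  | aaabbabaaa => bbabaaa => baaaa => aaa => ε
  | babbaa => abaa => aa
  | baabbabbab => abbabbab => ababab => aaab => b
  | aab => ab

aaa->; aab->ab; ba->; bab->a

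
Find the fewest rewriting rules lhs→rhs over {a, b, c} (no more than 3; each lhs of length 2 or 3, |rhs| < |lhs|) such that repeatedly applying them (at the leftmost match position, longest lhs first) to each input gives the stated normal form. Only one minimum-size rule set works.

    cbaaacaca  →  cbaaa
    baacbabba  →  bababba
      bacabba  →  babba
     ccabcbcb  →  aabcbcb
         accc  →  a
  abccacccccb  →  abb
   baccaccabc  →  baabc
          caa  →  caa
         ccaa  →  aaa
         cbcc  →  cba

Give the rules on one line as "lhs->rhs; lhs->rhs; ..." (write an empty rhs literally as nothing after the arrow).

  | cbaaacaca => cbaaaca => cbaaa
  | baacbabba => bababba
  | bacabba => babba
  | ccabcbcb => aabcbcb

ac->; cc->a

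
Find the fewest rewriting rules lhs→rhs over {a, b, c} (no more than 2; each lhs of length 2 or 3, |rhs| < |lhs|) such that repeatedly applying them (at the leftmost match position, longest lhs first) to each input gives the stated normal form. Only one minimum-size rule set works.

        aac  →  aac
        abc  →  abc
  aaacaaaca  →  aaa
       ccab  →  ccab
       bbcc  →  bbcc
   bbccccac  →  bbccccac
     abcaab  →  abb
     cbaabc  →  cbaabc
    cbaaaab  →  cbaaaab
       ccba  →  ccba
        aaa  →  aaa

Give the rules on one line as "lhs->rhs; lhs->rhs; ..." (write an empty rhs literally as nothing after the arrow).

aca->; caa->

  | aac
  | abc
  | aaacaaaca => aaaaca => aaa
  | ccab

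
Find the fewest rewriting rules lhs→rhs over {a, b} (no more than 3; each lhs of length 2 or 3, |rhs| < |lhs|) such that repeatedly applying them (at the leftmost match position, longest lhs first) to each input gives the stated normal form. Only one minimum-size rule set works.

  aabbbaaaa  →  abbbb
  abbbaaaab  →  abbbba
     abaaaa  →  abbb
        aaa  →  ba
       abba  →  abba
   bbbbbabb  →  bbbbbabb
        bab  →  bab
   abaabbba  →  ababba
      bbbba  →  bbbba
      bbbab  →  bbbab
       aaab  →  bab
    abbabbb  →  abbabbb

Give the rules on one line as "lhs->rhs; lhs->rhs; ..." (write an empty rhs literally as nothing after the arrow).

aa->b; aab->a

  | aabbbaaaa => abbaaaa => abbbaa => abbbb
  | abbbaaaab => abbbbaab => abbbba
  | abaaaa => abbaa => abbb
  | aaa => ba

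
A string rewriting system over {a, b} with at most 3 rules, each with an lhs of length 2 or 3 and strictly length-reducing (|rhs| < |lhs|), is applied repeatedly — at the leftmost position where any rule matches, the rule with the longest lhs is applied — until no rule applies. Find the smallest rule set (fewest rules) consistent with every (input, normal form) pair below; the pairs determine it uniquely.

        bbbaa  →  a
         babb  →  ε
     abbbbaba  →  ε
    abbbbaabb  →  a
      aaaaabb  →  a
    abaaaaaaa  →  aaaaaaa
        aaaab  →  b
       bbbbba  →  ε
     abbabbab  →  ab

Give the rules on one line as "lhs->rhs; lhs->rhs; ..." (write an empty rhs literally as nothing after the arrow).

  | bbbaa => baa => a
  | babb => bb => ε
  | abbbbaba => abbaba => aaba => ba => ε
  | abbbbaabb => abbaabb => aaabb => abb => a

aab->b; ba->; bb->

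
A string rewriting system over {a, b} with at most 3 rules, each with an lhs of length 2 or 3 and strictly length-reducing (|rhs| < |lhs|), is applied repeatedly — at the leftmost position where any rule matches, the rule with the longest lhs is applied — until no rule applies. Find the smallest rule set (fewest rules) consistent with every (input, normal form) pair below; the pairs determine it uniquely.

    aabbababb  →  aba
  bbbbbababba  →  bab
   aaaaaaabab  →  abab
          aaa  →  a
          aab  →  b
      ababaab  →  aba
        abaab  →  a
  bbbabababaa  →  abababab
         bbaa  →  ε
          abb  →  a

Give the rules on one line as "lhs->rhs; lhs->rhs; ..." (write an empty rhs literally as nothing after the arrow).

  | aabbababb => bbababb => ababb => aba
  | bbbbbababba => abbbababba => aabababba => bababba => babaa => bab
  | aaaaaaabab => aaaaabab => aaabab => abab
  | aaa => a

aa->; bb->; bbb->ab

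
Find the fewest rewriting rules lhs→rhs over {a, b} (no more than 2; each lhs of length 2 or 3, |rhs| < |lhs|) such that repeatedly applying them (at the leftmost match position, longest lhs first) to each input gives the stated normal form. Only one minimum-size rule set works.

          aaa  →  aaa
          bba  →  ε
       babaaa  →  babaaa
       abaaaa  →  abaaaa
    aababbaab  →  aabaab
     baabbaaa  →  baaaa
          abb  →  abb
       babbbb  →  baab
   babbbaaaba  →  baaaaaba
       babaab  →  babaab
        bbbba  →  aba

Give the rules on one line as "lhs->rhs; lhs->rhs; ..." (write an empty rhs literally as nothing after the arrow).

  | aaa
  | bba => ε
  | babaaa
  | abaaaa

bba->; bbb->a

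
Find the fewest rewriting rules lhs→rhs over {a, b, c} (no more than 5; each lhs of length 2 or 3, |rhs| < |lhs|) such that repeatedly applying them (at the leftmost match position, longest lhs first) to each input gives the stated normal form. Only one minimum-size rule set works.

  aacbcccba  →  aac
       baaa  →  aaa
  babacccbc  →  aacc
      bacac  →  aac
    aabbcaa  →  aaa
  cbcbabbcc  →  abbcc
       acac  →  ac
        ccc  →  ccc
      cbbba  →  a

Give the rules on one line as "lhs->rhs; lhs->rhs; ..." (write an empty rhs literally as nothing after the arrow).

ba->a; bac->a; ca->; cb->

  | aacbcccba => aacccba => aacca => aac
  | baaa => aaa
  | babacccbc => abacccbc => aaccbc => aacc
  | bacac => aac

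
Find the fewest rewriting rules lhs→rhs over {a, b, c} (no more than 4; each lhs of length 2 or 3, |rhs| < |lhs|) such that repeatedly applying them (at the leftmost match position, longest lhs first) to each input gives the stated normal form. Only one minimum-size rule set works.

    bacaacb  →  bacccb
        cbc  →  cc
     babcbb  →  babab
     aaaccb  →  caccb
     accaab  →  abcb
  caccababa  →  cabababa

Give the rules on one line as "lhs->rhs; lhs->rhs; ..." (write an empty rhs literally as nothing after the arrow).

aa->c; cbb->ab; cbc->cc; cca->ba

  | bacaacb => bacccb
  | cbc => cc
  | babcbb => babab
  | aaaccb => caccb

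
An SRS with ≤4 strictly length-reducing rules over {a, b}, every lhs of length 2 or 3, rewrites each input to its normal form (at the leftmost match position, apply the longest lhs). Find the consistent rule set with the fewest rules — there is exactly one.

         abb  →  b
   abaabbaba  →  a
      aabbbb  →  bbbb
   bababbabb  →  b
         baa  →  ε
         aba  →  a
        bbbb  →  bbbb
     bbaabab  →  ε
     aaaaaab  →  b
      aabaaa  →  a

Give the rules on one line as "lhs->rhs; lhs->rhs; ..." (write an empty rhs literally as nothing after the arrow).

  | abb => b
  | abaabbaba => aabbaba => bbaba => baba => aba => a
  | aabbbb => bbbb
  | bababbabb => ababbabb => abbabb => babb => abb => b

aa->; ab->; ba->a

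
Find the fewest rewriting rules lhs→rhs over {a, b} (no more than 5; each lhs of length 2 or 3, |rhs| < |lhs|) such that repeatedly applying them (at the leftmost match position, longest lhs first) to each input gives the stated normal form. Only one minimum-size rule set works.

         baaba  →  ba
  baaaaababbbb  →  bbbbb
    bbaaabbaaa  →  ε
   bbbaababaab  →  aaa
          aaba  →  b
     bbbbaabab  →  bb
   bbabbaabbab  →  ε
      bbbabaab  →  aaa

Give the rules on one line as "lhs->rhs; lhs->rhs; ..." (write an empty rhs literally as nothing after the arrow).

ab->; aba->bb; baa->ab; bab->aa

  | baaba => abba => ba
  | baaaaababbbb => abaaababbbb => bbaababbbb => babbabbbb => aababbbb => abbbbbb => bbbbb
  | bbaaabbaaa => bababbaaa => aaabbaaa => aabaaa => abbaa => baa => ab => ε
  | bbbaababaab => bbabbabaab => baababaab => abbabaab => babaab => aaaab => aaa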